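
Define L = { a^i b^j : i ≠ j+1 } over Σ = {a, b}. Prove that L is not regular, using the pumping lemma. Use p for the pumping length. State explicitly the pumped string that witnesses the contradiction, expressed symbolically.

a^{p+p!} b^{p+p!-1}

Suppose for contradiction that L is regular, and let p be the pumping length.
Choose w = a^p b^{p+p!-1}. Since p ≠ (p+p!-1)+1 = p+p!, w ∈ L; and |w| ≥ p.
By the pumping lemma, w = xyz with |xy| ≤ p and |y| ≥ 1.
Because |xy| ≤ p and w begins with p copies of a, we have y = a^k with 1 ≤ k ≤ p.
Since 1 ≤ k ≤ p, k divides p!; set t = 1 + p!/k. Then xy^t z has p + (p!/k)·k = p + p! copies of a. Now the a-count is p+p! and (b-count)+1 = (p+p!-1)+1 = p+p!, so i ≠ j+1 fails. So xy^t z = a^{p+p!} b^{p+p!-1} ∉ L.
This contradicts the pumping lemma, so L is not regular.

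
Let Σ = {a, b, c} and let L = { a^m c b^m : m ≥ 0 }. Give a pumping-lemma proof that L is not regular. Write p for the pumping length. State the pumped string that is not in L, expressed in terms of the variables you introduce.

a^{p+k} c b^p

Suppose for contradiction that L is regular, and let p be the pumping length.
Take w = a^p c b^p ∈ L with |w| = 2p+1 ≥ p.
Write w = xyz as guaranteed by the lemma, with |xy| ≤ p and y is nonempty.
The first p characters of w are a's, so xy (and hence y) consists only of a's. Write y = a^k, 1 ≤ k ≤ p.
Pump with i = 2: xy^2z = a^{p+k} c b^p, which would require p+k = p. But k ≥ 1, so xy^2z ∉ L.
This contradicts the pumping lemma, so L is not regular.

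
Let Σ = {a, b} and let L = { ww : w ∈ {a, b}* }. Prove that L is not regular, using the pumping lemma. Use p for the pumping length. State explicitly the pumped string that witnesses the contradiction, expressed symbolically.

a^{p+k} b^p a^p b^p

Assume L is regular; let p be its pumping constant.
Take w = a^p b^p a^p b^p = uu where u = a^pb^p; then w ∈ L and |w| = 4p ≥ p.
The pumping lemma gives a decomposition w = xyz where |xy| ≤ p and |y| > 0.
Because |xy| ≤ p and w begins with p copies of a, we have y = a^k with 1 ≤ k ≤ p.
Pump with i = 2: xy^2z = a^{p+k} b^p a^p b^p, of length 4p+k. Suppose this equals vv. The string starts with a and ends with b, so v does too; thus the boundary between the two copies of v is a b→a transition. There is exactly one such transition, at position 2p+k, so |v| = 2p+k and |vv| = 4p+2k ≠ 4p+k since k ≥ 1. So xy^2z ∉ L.
This is a contradiction; hence L is not regular.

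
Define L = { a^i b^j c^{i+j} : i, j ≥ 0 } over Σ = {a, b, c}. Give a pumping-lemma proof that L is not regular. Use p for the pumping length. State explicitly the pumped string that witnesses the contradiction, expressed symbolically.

a^{p+k} b^p c^{2p}

Assume L is regular. Let p be the pumping length given by the pumping lemma.
Take w = a^p b^p c^{2p} ∈ L (with i=j=p, i+j=2p), |w| = 4p ≥ p.
By the pumping lemma, w = xyz with |xy| ≤ p and y is nonempty.
Because |xy| ≤ p and w begins with p copies of a, we have y = a^k with 1 ≤ k ≤ p.
Consider xy^2z = a^{p+k} b^p c^{2p}. Now the a- and b-counts sum to 2p+k, but the c-count is 2p ≠ 2p+k. So xy^2z ∉ L.
This contradicts the pumping lemma, so L is not regular.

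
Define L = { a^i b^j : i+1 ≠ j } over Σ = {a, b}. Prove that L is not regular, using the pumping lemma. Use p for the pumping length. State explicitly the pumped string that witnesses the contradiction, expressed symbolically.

a^{p+p!} b^{p+p!+1}

Assume L is regular; let p be its pumping constant.
Choose w = a^p b^{p+p!+1}. Since p ≠ (p+p!+1)-1 = p+p!, w ∈ L; and |w| ≥ p.
The pumping lemma gives a decomposition w = xyz where |xy| ≤ p and |y| > 0.
Since the first p symbols of w are all a's and |xy| ≤ p, y lies entirely in the leading a-block: y = a^k for some k with 1 ≤ k ≤ p.
Since 1 ≤ k ≤ p, k divides p!; set t = 1 + p!/k. Then xy^t z has p + (p!/k)·k = p + p! copies of a. Now the a-count is p+p! and (b-count)-1 = (p+p!+1)-1 = p+p!, so i+1 ≠ j fails. So xy^t z = a^{p+p!} b^{p+p!+1} ∉ L.
This contradicts the pumping lemma, so L is not regular.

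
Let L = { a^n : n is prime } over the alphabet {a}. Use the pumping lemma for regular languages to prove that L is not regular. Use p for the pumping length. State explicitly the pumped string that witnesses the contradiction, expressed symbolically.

a^{q(1+k)}

Assume L is regular. Let p be the pumping length given by the pumping lemma.
Let q be a prime with q ≥ p+2 (infinitely many primes exist), and take w = a^q ∈ L with |w| = q ≥ p.
The pumping lemma gives a decomposition w = xyz where |xy| ≤ p and |y| ≥ 1.
Then y = a^k for some k with 1 ≤ k ≤ p.
Since 1 ≤ k ≤ p, |xz| = q-k. Pump with i = q+1: |xy^{q+1}z| = (q-k)+(q+1)k = q+qk = q(1+k), which is composite (both factors ≥ 2). So xy^{q+1}z = a^{q(1+k)} ∉ L.
This contradicts the pumping lemma, so L is not regular.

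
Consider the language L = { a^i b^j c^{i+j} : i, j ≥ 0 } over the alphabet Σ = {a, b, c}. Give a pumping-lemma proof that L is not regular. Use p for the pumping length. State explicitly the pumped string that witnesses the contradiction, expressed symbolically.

a^{p+k} b^p c^{2p}

Suppose for contradiction that L is regular, and let p be the pumping length.
Take w = a^p b^p c^{2p} ∈ L (with i=j=p, i+j=2p), |w| = 4p ≥ p.
The pumping lemma gives a decomposition w = xyz where |xy| ≤ p and |y| > 0.
Because |xy| ≤ p and w begins with p copies of a, we have y = a^k with 1 ≤ k ≤ p.
Consider xy^2z = a^{p+k} b^p c^{2p}. Now the a- and b-counts sum to 2p+k, but the c-count is 2p ≠ 2p+k. So xy^2z ∉ L.
This is a contradiction; hence L is not regular.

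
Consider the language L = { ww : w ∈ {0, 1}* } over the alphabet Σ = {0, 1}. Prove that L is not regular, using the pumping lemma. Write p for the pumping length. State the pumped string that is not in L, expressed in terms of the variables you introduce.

0^{p+k} 1^p 0^p 1^p

Assume L is regular. Let p be the pumping length given by the pumping lemma.
Take w = 0^p 1^p 0^p 1^p = uu where u = 0^p1^p; then w ∈ L and |w| = 4p ≥ p.
By the pumping lemma, w = xyz with |xy| ≤ p and y is nonempty.
Because |xy| ≤ p and w begins with p copies of 0, we have y = 0^k with 1 ≤ k ≤ p.
Pump with i = 2: xy^2z = 0^{p+k} 1^p 0^p 1^p, of length 4p+k. Suppose this equals vv. The string starts with 0 and ends with 1, so v does too; thus the boundary between the two copies of v is a 1→0 transition. There is exactly one such transition, at position 2p+k, so |v| = 2p+k and |vv| = 4p+2k ≠ 4p+k since k ≥ 1. So xy^2z ∉ L.
This is a contradiction; hence L is not regular.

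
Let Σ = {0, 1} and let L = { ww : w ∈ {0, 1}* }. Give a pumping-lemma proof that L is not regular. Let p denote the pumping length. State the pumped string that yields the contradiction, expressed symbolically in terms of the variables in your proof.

0^{p+k} 1^p 0^p 1^p

Assume L is regular; let p be its pumping constant.
Take w = 0^p 1^p 0^p 1^p = uu where u = 0^p1^p; then w ∈ L and |w| = 4p ≥ p.
By the pumping lemma, w = xyz with |xy| ≤ p and |y| ≥ 1.
Since the first p symbols of w are all 0's and |xy| ≤ p, y lies entirely in the leading 0-block: y = 0^k for some k with 1 ≤ k ≤ p.
Pump with i = 2: xy^2z = 0^{p+k} 1^p 0^p 1^p, of length 4p+k. Suppose this equals vv. The string starts with 0 and ends with 1, so v does too; thus the boundary between the two copies of v is a 1→0 transition. There is exactly one such transition, at position 2p+k, so |v| = 2p+k and |vv| = 4p+2k ≠ 4p+k since k ≥ 1. So xy^2z ∉ L.
This is a contradiction; hence L is not regular.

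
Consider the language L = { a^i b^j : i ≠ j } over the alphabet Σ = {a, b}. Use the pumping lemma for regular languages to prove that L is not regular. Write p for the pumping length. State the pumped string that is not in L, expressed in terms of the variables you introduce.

a^{p+p!} b^{p+p!}

Toward a contradiction, assume L is regular with pumping length p.
Choose w = a^p b^{p+p!}. Since p ≠ p+p!, w ∈ L; and |w| ≥ p.
The pumping lemma gives a decomposition w = xyz where |xy| ≤ p and |y| ≥ 1.
Since the first p symbols of w are all a's and |xy| ≤ p, y lies entirely in the leading a-block: y = a^k for some k with 1 ≤ k ≤ p.
Since 1 ≤ k ≤ p, k divides p!; set t = 1 + p!/k. Then xy^t z has p + (p!/k)·k = p + p! copies of a. Now the a-count equals the b-count, so i ≠ j fails. So xy^t z = a^{p+p!} b^{p+p!} ∉ L.
Contradiction. Therefore L is not regular.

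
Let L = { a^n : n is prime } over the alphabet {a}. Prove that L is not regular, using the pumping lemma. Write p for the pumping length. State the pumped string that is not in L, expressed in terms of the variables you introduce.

Assume L is regular. Let p be the pumping length given by the pumping lemma.
Let q be a prime with q ≥ p+2 (infinitely many primes exist), and take w = a^q ∈ L with |w| = q ≥ p.
The pumping lemma gives a decomposition w = xyz where |xy| ≤ p and y is nonempty.
Then y = a^k for some k with 1 ≤ k ≤ p.
Since 1 ≤ k ≤ p, |xz| = q-k. Pump with i = q+1: |xy^{q+1}z| = (q-k)+(q+1)k = q+qk = q(1+k), which is composite (both factors ≥ 2). So xy^{q+1}z = a^{q(1+k)} ∉ L.
This contradicts the pumping lemma, so L is not regular.

a^{q(1+k)}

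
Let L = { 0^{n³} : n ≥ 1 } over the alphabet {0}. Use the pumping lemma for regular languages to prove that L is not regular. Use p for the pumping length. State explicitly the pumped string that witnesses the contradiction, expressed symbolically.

Assume L is regular. Let p be the pumping length given by the pumping lemma.
Take w = 0^{p³} ∈ L with |w| = p³ ≥ p.
Write w = xyz as guaranteed by the lemma, with |xy| ≤ p and y is nonempty.
Then y = 0^k for some k with 1 ≤ k ≤ p.
Pump with i = 2: xy^2z = 0^{p³+k}. Since 1 ≤ k ≤ p, p³ < p³+k ≤ p³+p < p³+3p²+3p+1 = (p+1)³, so p³+k is not a perfect cube. So xy^2z ∉ L.
Contradiction. Therefore L is not regular.

0^{p³+k}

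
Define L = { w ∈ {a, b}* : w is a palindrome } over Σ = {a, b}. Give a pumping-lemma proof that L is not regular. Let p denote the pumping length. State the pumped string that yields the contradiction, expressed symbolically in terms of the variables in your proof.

a^{p+k} b a^p

Suppose for contradiction that L is regular, and let p be the pumping length.
Take w = a^p b a^p, a palindrome of length 2p+1 ≥ p.
The pumping lemma gives a decomposition w = xyz where |xy| ≤ p and y is nonempty.
Since the first p symbols of w are all a's and |xy| ≤ p, y lies entirely in the leading a-block: y = a^k for some k with 1 ≤ k ≤ p.
Pump with i = 2: xy^2z = a^{p+k} b a^p. Its reverse is a^p b a^{p+k}, which differs from xy^2z since k ≥ 1. So xy^2z is not a palindrome and xy^2z ∉ L.
This contradicts the pumping lemma, so L is not regular.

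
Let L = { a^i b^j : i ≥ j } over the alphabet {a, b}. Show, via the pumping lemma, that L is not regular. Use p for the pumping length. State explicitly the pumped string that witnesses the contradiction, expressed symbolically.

Toward a contradiction, assume L is regular with pumping length p.
Choose w = a^p b^p ∈ L, with |w| = 2p ≥ p.
By the pumping lemma, w = xyz with |xy| ≤ p and |y| > 0.
Since the first p symbols of w are all a's and |xy| ≤ p, y lies entirely in the leading a-block: y = a^k for some k with 1 ≤ k ≤ p.
Consider xy^0z = xz = a^{p-k} b^p. Since k ≥ 1, the a-count p-k is less than p, so i ≥ j fails; thus xz ∉ L.
Contradiction. Therefore L is not regular.

a^{p-k} b^p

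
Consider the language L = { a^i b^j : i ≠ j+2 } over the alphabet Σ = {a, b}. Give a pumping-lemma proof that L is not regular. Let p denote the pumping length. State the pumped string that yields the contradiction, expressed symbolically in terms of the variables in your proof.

Assume L is regular; let p be its pumping constant.
Choose w = a^p b^{p+p!-2}. Since p ≠ (p+p!-2)+2 = p+p!, w ∈ L; and |w| ≥ p.
By the pumping lemma, w = xyz with |xy| ≤ p and |y| ≥ 1.
Because |xy| ≤ p and w begins with p copies of a, we have y = a^k with 1 ≤ k ≤ p.
Since 1 ≤ k ≤ p, k divides p!; set t = 1 + p!/k. Then xy^t z has p + (p!/k)·k = p + p! copies of a. Now the a-count is p+p! and (b-count)+2 = (p+p!-2)+2 = p+p!, so i ≠ j+2 fails. So xy^t z = a^{p+p!} b^{p+p!-2} ∉ L.
Contradiction. Therefore L is not regular.

a^{p+p!} b^{p+p!-2}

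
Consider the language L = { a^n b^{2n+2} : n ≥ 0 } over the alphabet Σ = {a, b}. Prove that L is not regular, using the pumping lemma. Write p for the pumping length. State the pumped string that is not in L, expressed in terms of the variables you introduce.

a^{p+k} b^{2p+2}

Toward a contradiction, assume L is regular with pumping length p.
Choose w = a^p b^{2p+2}, which is in L with |w| = 3p+2 ≥ p.
Write w = xyz as guaranteed by the lemma, with |xy| ≤ p and y is nonempty.
Since the first p symbols of w are all a's and |xy| ≤ p, y lies entirely in the leading a-block: y = a^k for some k with 1 ≤ k ≤ p.
Pump with i = 2: xy^2z = a^{p+k} b^{2p+2}. For this to lie in L we would need 2p+2 = 2(p+k)+2, which forces k = 0. But k ≥ 1, so xy^2z ∉ L.
Contradiction. Therefore L is not regular.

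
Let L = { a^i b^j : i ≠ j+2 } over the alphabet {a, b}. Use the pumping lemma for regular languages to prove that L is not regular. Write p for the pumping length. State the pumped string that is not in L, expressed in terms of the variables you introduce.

Assume L is regular. Let p be the pumping length given by the pumping lemma.
Choose w = a^p b^{p+p!-2}. Since p ≠ (p+p!-2)+2 = p+p!, w ∈ L; and |w| ≥ p.
By the pumping lemma, w = xyz with |xy| ≤ p and y is nonempty.
Since the first p symbols of w are all a's and |xy| ≤ p, y lies entirely in the leading a-block: y = a^k for some k with 1 ≤ k ≤ p.
Since 1 ≤ k ≤ p, k divides p!; set t = 1 + p!/k. Then xy^t z has p + (p!/k)·k = p + p! copies of a. Now the a-count is p+p! and (b-count)+2 = (p+p!-2)+2 = p+p!, so i ≠ j+2 fails. So xy^t z = a^{p+p!} b^{p+p!-2} ∉ L.
This contradicts the pumping lemma, so L is not regular.

a^{p+p!} b^{p+p!-2}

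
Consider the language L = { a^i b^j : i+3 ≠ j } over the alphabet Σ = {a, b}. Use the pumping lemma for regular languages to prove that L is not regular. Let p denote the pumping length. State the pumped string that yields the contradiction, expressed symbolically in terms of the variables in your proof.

Toward a contradiction, assume L is regular with pumping length p.
Choose w = a^p b^{p+p!+3}. Since p ≠ (p+p!+3)-3 = p+p!, w ∈ L; and |w| ≥ p.
By the pumping lemma, w = xyz with |xy| ≤ p and |y| > 0.
Because |xy| ≤ p and w begins with p copies of a, we have y = a^k with 1 ≤ k ≤ p.
Since 1 ≤ k ≤ p, k divides p!; set t = 1 + p!/k. Then xy^t z has p + (p!/k)·k = p + p! copies of a. Now the a-count is p+p! and (b-count)-3 = (p+p!+3)-3 = p+p!, so i+3 ≠ j fails. So xy^t z = a^{p+p!} b^{p+p!+3} ∉ L.
Contradiction. Therefore L is not regular.

a^{p+p!} b^{p+p!+3}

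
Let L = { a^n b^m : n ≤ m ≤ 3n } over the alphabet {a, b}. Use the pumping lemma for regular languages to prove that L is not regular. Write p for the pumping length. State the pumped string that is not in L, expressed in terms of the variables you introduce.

a^{p+k} b^p

Suppose for contradiction that L is regular, and let p be the pumping length.
Take w = a^p b^p ∈ L (since p ≤ p ≤ 3p), with |w| = 2p ≥ p.
By the pumping lemma, w = xyz with |xy| ≤ p and |y| > 0.
Because |xy| ≤ p and w begins with p copies of a, we have y = a^k with 1 ≤ k ≤ p.
Pump with i = 2: xy^2z = a^{p+k} b^p. Now n = p+k > p = m, so the condition n ≤ m fails. Thus xy^2z ∉ L.
This is a contradiction; hence L is not regular.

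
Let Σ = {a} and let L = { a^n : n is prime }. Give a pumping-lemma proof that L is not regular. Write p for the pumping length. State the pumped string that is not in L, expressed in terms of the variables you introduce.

Suppose for contradiction that L is regular, and let p be the pumping length.
Let q be a prime with q ≥ p+2 (infinitely many primes exist), and take w = a^q ∈ L with |w| = q ≥ p.
By the pumping lemma, w = xyz with |xy| ≤ p and y is nonempty.
Then y = a^k for some k with 1 ≤ k ≤ p.
Since 1 ≤ k ≤ p, |xz| = q-k. Pump with i = q+1: |xy^{q+1}z| = (q-k)+(q+1)k = q+qk = q(1+k), which is composite (both factors ≥ 2). So xy^{q+1}z = a^{q(1+k)} ∉ L.
Contradiction. Therefore L is not regular.

a^{q(1+k)}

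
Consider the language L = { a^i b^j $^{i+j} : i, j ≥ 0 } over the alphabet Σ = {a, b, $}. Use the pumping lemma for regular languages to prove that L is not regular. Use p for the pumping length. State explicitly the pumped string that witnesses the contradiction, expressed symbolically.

Assume L is regular; let p be its pumping constant.
Take w = a^p b^p $^{2p} ∈ L (with i=j=p, i+j=2p), |w| = 4p ≥ p.
The pumping lemma gives a decomposition w = xyz where |xy| ≤ p and y is nonempty.
Because |xy| ≤ p and w begins with p copies of a, we have y = a^k with 1 ≤ k ≤ p.
Consider xy^2z = a^{p+k} b^p $^{2p}. Now the a- and b-counts sum to 2p+k, but the $-count is 2p ≠ 2p+k. So xy^2z ∉ L.
This is a contradiction; hence L is not regular.

a^{p+k} b^p $^{2p}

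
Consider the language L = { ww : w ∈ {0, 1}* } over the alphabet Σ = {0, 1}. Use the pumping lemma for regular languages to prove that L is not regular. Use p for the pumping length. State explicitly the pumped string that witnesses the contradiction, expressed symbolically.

Toward a contradiction, assume L is regular with pumping length p.
Take w = 0^p 1^p 0^p 1^p = uu where u = 0^p1^p; then w ∈ L and |w| = 4p ≥ p.
By the pumping lemma, w = xyz with |xy| ≤ p and |y| ≥ 1.
The first p characters of w are 0's, so xy (and hence y) consists only of 0's. Write y = 0^k, 1 ≤ k ≤ p.
Pump with i = 2: xy^2z = 0^{p+k} 1^p 0^p 1^p, of length 4p+k. Suppose this equals vv. The string starts with 0 and ends with 1, so v does too; thus the boundary between the two copies of v is a 1→0 transition. There is exactly one such transition, at position 2p+k, so |v| = 2p+k and |vv| = 4p+2k ≠ 4p+k since k ≥ 1. So xy^2z ∉ L.
Contradiction. Therefore L is not regular.

0^{p+k} 1^p 0^p 1^p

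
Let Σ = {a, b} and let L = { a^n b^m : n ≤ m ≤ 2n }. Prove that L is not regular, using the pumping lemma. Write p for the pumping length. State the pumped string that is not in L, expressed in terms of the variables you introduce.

Toward a contradiction, assume L is regular with pumping length p.
Take w = a^p b^p ∈ L (since p ≤ p ≤ 2p), with |w| = 2p ≥ p.
The pumping lemma gives a decomposition w = xyz where |xy| ≤ p and |y| ≥ 1.
Because |xy| ≤ p and w begins with p copies of a, we have y = a^k with 1 ≤ k ≤ p.
Pump with i = 2: xy^2z = a^{p+k} b^p. Now n = p+k > p = m, so the condition n ≤ m fails. Thus xy^2z ∉ L.
This contradicts the pumping lemma, so L is not regular.

a^{p+k} b^p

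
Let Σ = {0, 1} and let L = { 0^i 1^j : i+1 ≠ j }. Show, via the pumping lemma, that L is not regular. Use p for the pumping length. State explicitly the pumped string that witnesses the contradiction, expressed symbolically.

Assume L is regular; let p be its pumping constant.
Choose w = 0^p 1^{p+p!+1}. Since p ≠ (p+p!+1)-1 = p+p!, w ∈ L; and |w| ≥ p.
By the pumping lemma, w = xyz with |xy| ≤ p and |y| ≥ 1.
The first p characters of w are 0's, so xy (and hence y) consists only of 0's. Write y = 0^k, 1 ≤ k ≤ p.
Since 1 ≤ k ≤ p, k divides p!; set t = 1 + p!/k. Then xy^t z has p + (p!/k)·k = p + p! copies of 0. Now the 0-count is p+p! and (1-count)-1 = (p+p!+1)-1 = p+p!, so i+1 ≠ j fails. So xy^t z = 0^{p+p!} 1^{p+p!+1} ∉ L.
Contradiction. Therefore L is not regular.

0^{p+p!} 1^{p+p!+1}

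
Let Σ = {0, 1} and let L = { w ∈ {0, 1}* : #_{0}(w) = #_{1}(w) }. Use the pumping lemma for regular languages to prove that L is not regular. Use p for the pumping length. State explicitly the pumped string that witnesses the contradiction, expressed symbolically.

0^{p+k} 1^p

Suppose for contradiction that L is regular, and let p be the pumping length.
Choose w = 0^p 1^p ∈ L with |w| = 2p ≥ p.
The pumping lemma gives a decomposition w = xyz where |xy| ≤ p and |y| > 0.
The first p characters of w are 0's, so xy (and hence y) consists only of 0's. Write y = 0^k, 1 ≤ k ≤ p.
Pump with i = 2: xy^2z = 0^{p+k} 1^p has p+k occurrences of 0 but only p of 1. Since k ≥ 1 the counts differ, so xy^2z ∉ L.
Contradiction. Therefore L is not regular.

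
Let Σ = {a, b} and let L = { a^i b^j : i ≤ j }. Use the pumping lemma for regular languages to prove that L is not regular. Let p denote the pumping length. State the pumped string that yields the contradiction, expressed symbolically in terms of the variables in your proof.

a^{p+k} b^p

Assume L is regular; let p be its pumping constant.
Choose w = a^p b^p ∈ L, with |w| = 2p ≥ p.
Write w = xyz as guaranteed by the lemma, with |xy| ≤ p and y is nonempty.
The first p characters of w are a's, so xy (and hence y) consists only of a's. Write y = a^k, 1 ≤ k ≤ p.
Consider xy^2z = a^{p+k} b^p. Since k ≥ 1, the a-count p+k exceeds the b-count p, so i ≤ j fails; thus xy^2z ∉ L.
This is a contradiction; hence L is not regular.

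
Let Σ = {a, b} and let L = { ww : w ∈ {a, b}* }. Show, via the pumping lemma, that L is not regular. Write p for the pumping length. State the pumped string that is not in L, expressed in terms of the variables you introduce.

a^{p+k} b^p a^p b^p

Suppose for contradiction that L is regular, and let p be the pumping length.
Take w = a^p b^p a^p b^p = uu where u = a^pb^p; then w ∈ L and |w| = 4p ≥ p.
The pumping lemma gives a decomposition w = xyz where |xy| ≤ p and |y| > 0.
Because |xy| ≤ p and w begins with p copies of a, we have y = a^k with 1 ≤ k ≤ p.
Pump with i = 2: xy^2z = a^{p+k} b^p a^p b^p, of length 4p+k. Suppose this equals vv. The string starts with a and ends with b, so v does too; thus the boundary between the two copies of v is a b→a transition. There is exactly one such transition, at position 2p+k, so |v| = 2p+k and |vv| = 4p+2k ≠ 4p+k since k ≥ 1. So xy^2z ∉ L.
This contradicts the pumping lemma, so L is not regular.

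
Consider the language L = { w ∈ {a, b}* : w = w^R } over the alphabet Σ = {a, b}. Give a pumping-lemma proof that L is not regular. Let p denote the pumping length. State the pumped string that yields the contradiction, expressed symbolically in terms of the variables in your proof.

a^{p+k} b a^p

Suppose for contradiction that L is regular, and let p be the pumping length.
Take w = a^p b a^p, a palindrome of length 2p+1 ≥ p.
By the pumping lemma, w = xyz with |xy| ≤ p and y is nonempty.
Because |xy| ≤ p and w begins with p copies of a, we have y = a^k with 1 ≤ k ≤ p.
Pump with i = 2: xy^2z = a^{p+k} b a^p. Its reverse is a^p b a^{p+k}, which differs from xy^2z since k ≥ 1. So xy^2z is not a palindrome and xy^2z ∉ L.
Contradiction. Therefore L is not regular.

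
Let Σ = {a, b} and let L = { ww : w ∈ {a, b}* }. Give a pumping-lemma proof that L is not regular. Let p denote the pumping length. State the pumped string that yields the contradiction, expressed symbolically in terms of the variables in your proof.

Assume L is regular. Let p be the pumping length given by the pumping lemma.
Take w = a^p b^p a^p b^p = uu where u = a^pb^p; then w ∈ L and |w| = 4p ≥ p.
The pumping lemma gives a decomposition w = xyz where |xy| ≤ p and |y| > 0.
The first p characters of w are a's, so xy (and hence y) consists only of a's. Write y = a^k, 1 ≤ k ≤ p.
Pump with i = 2: xy^2z = a^{p+k} b^p a^p b^p, of length 4p+k. Suppose this equals vv. The string starts with a and ends with b, so v does too; thus the boundary between the two copies of v is a b→a transition. There is exactly one such transition, at position 2p+k, so |v| = 2p+k and |vv| = 4p+2k ≠ 4p+k since k ≥ 1. So xy^2z ∉ L.
Contradiction. Therefore L is not regular.

a^{p+k} b^p a^p b^p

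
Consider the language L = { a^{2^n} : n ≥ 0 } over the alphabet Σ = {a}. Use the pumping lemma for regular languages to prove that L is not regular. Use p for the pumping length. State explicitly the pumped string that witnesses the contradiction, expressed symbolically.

Toward a contradiction, assume L is regular with pumping length p.
Take w = a^{2^p} ∈ L with |w| = 2^p ≥ p.
The pumping lemma gives a decomposition w = xyz where |xy| ≤ p and |y| > 0.
Then y = a^k for some k with 1 ≤ k ≤ p.
Pump with i = 2: xy^2z = a^{2^p+k}. Since 1 ≤ k ≤ p < 2^p, we have 2^p < 2^p+k < 2^{p+1}, so 2^p+k is not a power of 2. So xy^2z ∉ L.
This contradicts the pumping lemma, so L is not regular.

a^{2^p+k}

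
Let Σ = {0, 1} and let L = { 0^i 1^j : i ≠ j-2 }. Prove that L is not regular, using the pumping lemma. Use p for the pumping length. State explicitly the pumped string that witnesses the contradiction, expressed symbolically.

Assume L is regular; let p be its pumping constant.
Choose w = 0^p 1^{p+p!+2}. Since p ≠ (p+p!+2)-2 = p+p!, w ∈ L; and |w| ≥ p.
The pumping lemma gives a decomposition w = xyz where |xy| ≤ p and |y| ≥ 1.
The first p characters of w are 0's, so xy (and hence y) consists only of 0's. Write y = 0^k, 1 ≤ k ≤ p.
Since 1 ≤ k ≤ p, k divides p!; set t = 1 + p!/k. Then xy^t z has p + (p!/k)·k = p + p! copies of 0. Now the 0-count is p+p! and (1-count)-2 = (p+p!+2)-2 = p+p!, so i ≠ j-2 fails. So xy^t z = 0^{p+p!} 1^{p+p!+2} ∉ L.
This contradicts the pumping lemma, so L is not regular.

0^{p+p!} 1^{p+p!+2}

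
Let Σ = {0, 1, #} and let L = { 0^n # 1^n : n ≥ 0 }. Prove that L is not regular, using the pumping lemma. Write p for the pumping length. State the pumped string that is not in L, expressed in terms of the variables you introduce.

Assume L is regular. Let p be the pumping length given by the pumping lemma.
Take w = 0^p # 1^p ∈ L with |w| = 2p+1 ≥ p.
By the pumping lemma, w = xyz with |xy| ≤ p and y is nonempty.
The first p characters of w are 0's, so xy (and hence y) consists only of 0's. Write y = 0^k, 1 ≤ k ≤ p.
Pump with i = 2: xy^2z = 0^{p+k} # 1^p, which would require p+k = p. But k ≥ 1, so xy^2z ∉ L.
Contradiction. Therefore L is not regular.

0^{p+k} # 1^p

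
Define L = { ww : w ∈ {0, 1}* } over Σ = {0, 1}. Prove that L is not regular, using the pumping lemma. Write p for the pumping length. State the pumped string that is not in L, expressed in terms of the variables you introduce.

Suppose for contradiction that L is regular, and let p be the pumping length.
Take w = 0^p 1^p 0^p 1^p = uu where u = 0^p1^p; then w ∈ L and |w| = 4p ≥ p.
The pumping lemma gives a decomposition w = xyz where |xy| ≤ p and |y| > 0.
Since the first p symbols of w are all 0's and |xy| ≤ p, y lies entirely in the leading 0-block: y = 0^k for some k with 1 ≤ k ≤ p.
Pump with i = 2: xy^2z = 0^{p+k} 1^p 0^p 1^p, of length 4p+k. Suppose this equals vv. The string starts with 0 and ends with 1, so v does too; thus the boundary between the two copies of v is a 1→0 transition. There is exactly one such transition, at position 2p+k, so |v| = 2p+k and |vv| = 4p+2k ≠ 4p+k since k ≥ 1. So xy^2z ∉ L.
Contradiction. Therefore L is not regular.

0^{p+k} 1^p 0^p 1^p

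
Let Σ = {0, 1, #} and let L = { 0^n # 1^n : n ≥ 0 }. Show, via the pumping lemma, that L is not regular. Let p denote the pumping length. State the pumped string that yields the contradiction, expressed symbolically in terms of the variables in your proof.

Assume L is regular; let p be its pumping constant.
Take w = 0^p # 1^p ∈ L with |w| = 2p+1 ≥ p.
The pumping lemma gives a decomposition w = xyz where |xy| ≤ p and y is nonempty.
The first p characters of w are 0's, so xy (and hence y) consists only of 0's. Write y = 0^k, 1 ≤ k ≤ p.
Pump with i = 2: xy^2z = 0^{p+k} # 1^p, which would require p+k = p. But k ≥ 1, so xy^2z ∉ L.
Contradiction. Therefore L is not regular.

0^{p+k} # 1^p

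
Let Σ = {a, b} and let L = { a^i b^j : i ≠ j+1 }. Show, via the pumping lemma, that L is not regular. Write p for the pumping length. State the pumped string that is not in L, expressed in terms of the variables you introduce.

a^{p+p!} b^{p+p!-1}

Toward a contradiction, assume L is regular with pumping length p.
Choose w = a^p b^{p+p!-1}. Since p ≠ (p+p!-1)+1 = p+p!, w ∈ L; and |w| ≥ p.
The pumping lemma gives a decomposition w = xyz where |xy| ≤ p and |y| > 0.
Because |xy| ≤ p and w begins with p copies of a, we have y = a^k with 1 ≤ k ≤ p.
Since 1 ≤ k ≤ p, k divides p!; set t = 1 + p!/k. Then xy^t z has p + (p!/k)·k = p + p! copies of a. Now the a-count is p+p! and (b-count)+1 = (p+p!-1)+1 = p+p!, so i ≠ j+1 fails. So xy^t z = a^{p+p!} b^{p+p!-1} ∉ L.
This is a contradiction; hence L is not regular.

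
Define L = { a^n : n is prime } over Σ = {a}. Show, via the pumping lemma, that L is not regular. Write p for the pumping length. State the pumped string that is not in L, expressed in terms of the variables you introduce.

a^{q(1+k)}

Assume L is regular. Let p be the pumping length given by the pumping lemma.
Let q be a prime with q ≥ p+2 (infinitely many primes exist), and take w = a^q ∈ L with |w| = q ≥ p.
Write w = xyz as guaranteed by the lemma, with |xy| ≤ p and |y| > 0.
Then y = a^k for some k with 1 ≤ k ≤ p.
Since 1 ≤ k ≤ p, |xz| = q-k. Pump with i = q+1: |xy^{q+1}z| = (q-k)+(q+1)k = q+qk = q(1+k), which is composite (both factors ≥ 2). So xy^{q+1}z = a^{q(1+k)} ∉ L.
Contradiction. Therefore L is not regular.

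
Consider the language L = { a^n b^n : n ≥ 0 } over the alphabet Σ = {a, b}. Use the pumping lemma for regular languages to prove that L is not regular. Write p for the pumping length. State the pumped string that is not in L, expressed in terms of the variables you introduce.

Suppose for contradiction that L is regular, and let p be the pumping length.
Choose w = a^p b^p, which is in L with |w| = 2p ≥ p.
Write w = xyz as guaranteed by the lemma, with |xy| ≤ p and y is nonempty.
Since the first p symbols of w are all a's and |xy| ≤ p, y lies entirely in the leading a-block: y = a^k for some k with 1 ≤ k ≤ p.
Pump with i = 2: xy^2z = a^{p+k} b^p. For this to lie in L we would need p = p+k, which forces k = 0. But k ≥ 1, so xy^2z ∉ L.
This is a contradiction; hence L is not regular.

a^{p+k} b^p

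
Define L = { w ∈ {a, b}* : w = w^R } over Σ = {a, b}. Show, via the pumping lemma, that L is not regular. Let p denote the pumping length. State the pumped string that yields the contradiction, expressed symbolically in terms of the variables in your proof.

a^{p+k} b a^p

Assume L is regular. Let p be the pumping length given by the pumping lemma.
Take w = a^p b a^p, a palindrome of length 2p+1 ≥ p.
Write w = xyz as guaranteed by the lemma, with |xy| ≤ p and |y| ≥ 1.
The first p characters of w are a's, so xy (and hence y) consists only of a's. Write y = a^k, 1 ≤ k ≤ p.
Pump with i = 2: xy^2z = a^{p+k} b a^p. Its reverse is a^p b a^{p+k}, which differs from xy^2z since k ≥ 1. So xy^2z is not a palindrome and xy^2z ∉ L.
This contradicts the pumping lemma, so L is not regular.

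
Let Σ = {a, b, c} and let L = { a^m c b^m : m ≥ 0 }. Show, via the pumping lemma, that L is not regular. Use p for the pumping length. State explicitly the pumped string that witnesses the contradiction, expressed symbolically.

Toward a contradiction, assume L is regular with pumping length p.
Take w = a^p c b^p ∈ L with |w| = 2p+1 ≥ p.
The pumping lemma gives a decomposition w = xyz where |xy| ≤ p and |y| ≥ 1.
Because |xy| ≤ p and w begins with p copies of a, we have y = a^k with 1 ≤ k ≤ p.
Pump with i = 2: xy^2z = a^{p+k} c b^p, which would require p+k = p. But k ≥ 1, so xy^2z ∉ L.
This is a contradiction; hence L is not regular.

a^{p+k} c b^p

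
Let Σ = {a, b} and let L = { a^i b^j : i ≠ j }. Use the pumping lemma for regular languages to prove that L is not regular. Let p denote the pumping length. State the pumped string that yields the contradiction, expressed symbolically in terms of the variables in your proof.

Assume L is regular; let p be its pumping constant.
Choose w = a^p b^{p+p!}. Since p ≠ p+p!, w ∈ L; and |w| ≥ p.
The pumping lemma gives a decomposition w = xyz where |xy| ≤ p and |y| ≥ 1.
Because |xy| ≤ p and w begins with p copies of a, we have y = a^k with 1 ≤ k ≤ p.
Since 1 ≤ k ≤ p, k divides p!; set t = 1 + p!/k. Then xy^t z has p + (p!/k)·k = p + p! copies of a. Now the a-count equals the b-count, so i ≠ j fails. So xy^t z = a^{p+p!} b^{p+p!} ∉ L.
This is a contradiction; hence L is not regular.

a^{p+p!} b^{p+p!}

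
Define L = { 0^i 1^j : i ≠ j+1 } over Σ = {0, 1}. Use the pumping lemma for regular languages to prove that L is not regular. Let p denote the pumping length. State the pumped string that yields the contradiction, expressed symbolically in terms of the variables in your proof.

0^{p+p!} 1^{p+p!-1}

Assume L is regular; let p be its pumping constant.
Choose w = 0^p 1^{p+p!-1}. Since p ≠ (p+p!-1)+1 = p+p!, w ∈ L; and |w| ≥ p.
Write w = xyz as guaranteed by the lemma, with |xy| ≤ p and y is nonempty.
Since the first p symbols of w are all 0's and |xy| ≤ p, y lies entirely in the leading 0-block: y = 0^k for some k with 1 ≤ k ≤ p.
Since 1 ≤ k ≤ p, k divides p!; set t = 1 + p!/k. Then xy^t z has p + (p!/k)·k = p + p! copies of 0. Now the 0-count is p+p! and (1-count)+1 = (p+p!-1)+1 = p+p!, so i ≠ j+1 fails. So xy^t z = 0^{p+p!} 1^{p+p!-1} ∉ L.
This is a contradiction; hence L is not regular.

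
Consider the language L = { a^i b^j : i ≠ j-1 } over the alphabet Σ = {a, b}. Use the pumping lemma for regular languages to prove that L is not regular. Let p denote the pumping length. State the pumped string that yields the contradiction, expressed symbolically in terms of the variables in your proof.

Toward a contradiction, assume L is regular with pumping length p.
Choose w = a^p b^{p+p!+1}. Since p ≠ (p+p!+1)-1 = p+p!, w ∈ L; and |w| ≥ p.
The pumping lemma gives a decomposition w = xyz where |xy| ≤ p and y is nonempty.
Since the first p symbols of w are all a's and |xy| ≤ p, y lies entirely in the leading a-block: y = a^k for some k with 1 ≤ k ≤ p.
Since 1 ≤ k ≤ p, k divides p!; set t = 1 + p!/k. Then xy^t z has p + (p!/k)·k = p + p! copies of a. Now the a-count is p+p! and (b-count)-1 = (p+p!+1)-1 = p+p!, so i ≠ j-1 fails. So xy^t z = a^{p+p!} b^{p+p!+1} ∉ L.
This contradicts the pumping lemma, so L is not regular.

a^{p+p!} b^{p+p!+1}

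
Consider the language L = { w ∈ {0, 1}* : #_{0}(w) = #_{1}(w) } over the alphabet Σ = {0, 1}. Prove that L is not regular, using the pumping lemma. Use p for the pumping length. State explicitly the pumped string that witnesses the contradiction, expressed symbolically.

Suppose for contradiction that L is regular, and let p be the pumping length.
Choose w = 0^p 1^p ∈ L with |w| = 2p ≥ p.
Write w = xyz as guaranteed by the lemma, with |xy| ≤ p and y is nonempty.
Since the first p symbols of w are all 0's and |xy| ≤ p, y lies entirely in the leading 0-block: y = 0^k for some k with 1 ≤ k ≤ p.
Pump with i = 2: xy^2z = 0^{p+k} 1^p has p+k occurrences of 0 but only p of 1. Since k ≥ 1 the counts differ, so xy^2z ∉ L.
Contradiction. Therefore L is not regular.

0^{p+k} 1^p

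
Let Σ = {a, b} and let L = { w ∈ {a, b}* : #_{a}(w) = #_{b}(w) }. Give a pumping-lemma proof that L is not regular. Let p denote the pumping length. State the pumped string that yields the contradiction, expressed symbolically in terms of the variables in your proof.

a^{p+k} b^p

Assume L is regular. Let p be the pumping length given by the pumping lemma.
Choose w = a^p b^p ∈ L with |w| = 2p ≥ p.
The pumping lemma gives a decomposition w = xyz where |xy| ≤ p and y is nonempty.
Because |xy| ≤ p and w begins with p copies of a, we have y = a^k with 1 ≤ k ≤ p.
Pump with i = 2: xy^2z = a^{p+k} b^p has p+k occurrences of a but only p of b. Since k ≥ 1 the counts differ, so xy^2z ∉ L.
This contradicts the pumping lemma, so L is not regular.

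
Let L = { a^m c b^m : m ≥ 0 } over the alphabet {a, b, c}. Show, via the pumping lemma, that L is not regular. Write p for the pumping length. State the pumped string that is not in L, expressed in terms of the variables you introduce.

a^{p+k} c b^p

Assume L is regular; let p be its pumping constant.
Take w = a^p c b^p ∈ L with |w| = 2p+1 ≥ p.
By the pumping lemma, w = xyz with |xy| ≤ p and |y| ≥ 1.
Since the first p symbols of w are all a's and |xy| ≤ p, y lies entirely in the leading a-block: y = a^k for some k with 1 ≤ k ≤ p.
Pump with i = 2: xy^2z = a^{p+k} c b^p, which would require p+k = p. But k ≥ 1, so xy^2z ∉ L.
Contradiction. Therefore L is not regular.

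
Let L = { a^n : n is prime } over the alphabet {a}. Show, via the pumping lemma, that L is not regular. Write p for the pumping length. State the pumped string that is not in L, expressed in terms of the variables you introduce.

Assume L is regular. Let p be the pumping length given by the pumping lemma.
Let q be a prime with q ≥ p+2 (infinitely many primes exist), and take w = a^q ∈ L with |w| = q ≥ p.
The pumping lemma gives a decomposition w = xyz where |xy| ≤ p and |y| ≥ 1.
Then y = a^k for some k with 1 ≤ k ≤ p.
Since 1 ≤ k ≤ p, |xz| = q-k. Pump with i = q+1: |xy^{q+1}z| = (q-k)+(q+1)k = q+qk = q(1+k), which is composite (both factors ≥ 2). So xy^{q+1}z = a^{q(1+k)} ∉ L.
This contradicts the pumping lemma, so L is not regular.

a^{q(1+k)}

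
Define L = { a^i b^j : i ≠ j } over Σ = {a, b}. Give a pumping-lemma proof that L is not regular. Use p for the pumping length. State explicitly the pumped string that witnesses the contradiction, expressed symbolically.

a^{p+p!} b^{p+p!}

Assume L is regular. Let p be the pumping length given by the pumping lemma.
Choose w = a^p b^{p+p!}. Since p ≠ p+p!, w ∈ L; and |w| ≥ p.
The pumping lemma gives a decomposition w = xyz where |xy| ≤ p and y is nonempty.
Since the first p symbols of w are all a's and |xy| ≤ p, y lies entirely in the leading a-block: y = a^k for some k with 1 ≤ k ≤ p.
Since 1 ≤ k ≤ p, k divides p!; set t = 1 + p!/k. Then xy^t z has p + (p!/k)·k = p + p! copies of a. Now the a-count equals the b-count, so i ≠ j fails. So xy^t z = a^{p+p!} b^{p+p!} ∉ L.
This is a contradiction; hence L is not regular.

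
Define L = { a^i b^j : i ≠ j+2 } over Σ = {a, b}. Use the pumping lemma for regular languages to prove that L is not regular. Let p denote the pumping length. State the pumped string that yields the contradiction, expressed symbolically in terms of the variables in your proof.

Toward a contradiction, assume L is regular with pumping length p.
Choose w = a^p b^{p+p!-2}. Since p ≠ (p+p!-2)+2 = p+p!, w ∈ L; and |w| ≥ p.
The pumping lemma gives a decomposition w = xyz where |xy| ≤ p and |y| ≥ 1.
Since the first p symbols of w are all a's and |xy| ≤ p, y lies entirely in the leading a-block: y = a^k for some k with 1 ≤ k ≤ p.
Since 1 ≤ k ≤ p, k divides p!; set t = 1 + p!/k. Then xy^t z has p + (p!/k)·k = p + p! copies of a. Now the a-count is p+p! and (b-count)+2 = (p+p!-2)+2 = p+p!, so i ≠ j+2 fails. So xy^t z = a^{p+p!} b^{p+p!-2} ∉ L.
This contradicts the pumping lemma, so L is not regular.

a^{p+p!} b^{p+p!-2}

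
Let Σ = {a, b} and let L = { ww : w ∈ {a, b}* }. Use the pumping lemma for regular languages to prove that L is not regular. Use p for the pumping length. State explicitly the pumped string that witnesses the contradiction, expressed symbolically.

Assume L is regular; let p be its pumping constant.
Take w = a^p b^p a^p b^p = uu where u = a^pb^p; then w ∈ L and |w| = 4p ≥ p.
Write w = xyz as guaranteed by the lemma, with |xy| ≤ p and y is nonempty.
Because |xy| ≤ p and w begins with p copies of a, we have y = a^k with 1 ≤ k ≤ p.
Pump with i = 2: xy^2z = a^{p+k} b^p a^p b^p, of length 4p+k. Suppose this equals vv. The string starts with a and ends with b, so v does too; thus the boundary between the two copies of v is a b→a transition. There is exactly one such transition, at position 2p+k, so |v| = 2p+k and |vv| = 4p+2k ≠ 4p+k since k ≥ 1. So xy^2z ∉ L.
Contradiction. Therefore L is not regular.

a^{p+k} b^p a^p b^p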